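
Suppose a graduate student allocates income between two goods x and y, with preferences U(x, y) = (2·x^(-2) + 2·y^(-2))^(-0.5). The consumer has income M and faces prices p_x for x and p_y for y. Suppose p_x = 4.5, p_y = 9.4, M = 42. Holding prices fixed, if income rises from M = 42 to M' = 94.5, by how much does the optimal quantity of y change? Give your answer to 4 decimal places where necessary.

Δy* = 3.4648

Numerically y/x = 0.782279, so x* = 42/(4.5 + 9.4·0.782279) = 3.5433 and y* = 0.782279·3.5433 = 2.7718.
At M' = 94.5: y* = 6.2366. Change: 6.2366 − 2.7718 = 3.4648.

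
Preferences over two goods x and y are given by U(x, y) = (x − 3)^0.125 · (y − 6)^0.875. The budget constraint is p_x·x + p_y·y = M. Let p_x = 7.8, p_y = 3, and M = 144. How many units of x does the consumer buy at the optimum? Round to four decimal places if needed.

MRS = (1/7)·(y−6)/(x−3). Tangency with p_x/p_y gives y−6 = 7·(p_x/p_y)·(x−3).
After buying the subsistence bundle (3, 6), a share 0.125 of the remaining income goes to x: x* = 3 + 0.125·(M − 3p_x − 6p_y)/p_x.
Discretionary income = 144 − 3·7.8 − 6·3 = 102.6; x* = 3 + 0.125·102.6/7.8 = 4.6442.

x* = 4.6442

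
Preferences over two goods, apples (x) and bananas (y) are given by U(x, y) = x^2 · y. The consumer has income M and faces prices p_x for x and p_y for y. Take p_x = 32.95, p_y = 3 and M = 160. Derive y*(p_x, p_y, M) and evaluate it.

The MRS is 2·y/x. Set MRS = p_x/p_y.
Rearranging, p_y·y = (1/2)·p_x·x. Substituting into the budget gives p_x·x·(1 + (1/2)) = M.
Demand: x*(p_x,p_y,M) = 2/3·M/p_x and y* = 1/3·M/p_y.
At p_x=32.95, p_y=3, M=160: y* = 1/3·160/3 = 17.7778.

y* = 17.7778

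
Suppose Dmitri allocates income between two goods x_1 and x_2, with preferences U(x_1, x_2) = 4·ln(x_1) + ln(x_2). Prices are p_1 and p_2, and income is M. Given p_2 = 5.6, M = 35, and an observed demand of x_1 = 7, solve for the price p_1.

MU_x_1/MU_x_2 = (4·x_2)/(x_1); tangency sets this equal to p_1/p_2.
Rearranging, p_2·x_2 = (1/4)·p_1·x_1. Substituting into the budget gives p_1·x_1·(1 + (1/4)) = M.
Demand: x_1*(p_1,p_2,M) = 0.8·M/p_1 and x_2* = 0.2·M/p_2.
Set x_1* = 7 in the demand function and solve for p_1: p_1 = 4.

p_1 = 4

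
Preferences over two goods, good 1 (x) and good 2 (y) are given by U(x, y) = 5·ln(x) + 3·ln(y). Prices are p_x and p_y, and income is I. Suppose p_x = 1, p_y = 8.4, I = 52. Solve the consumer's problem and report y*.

y* = 2.3214

At p_x=1, p_y=8.4, I=52: y* = 0.375·52/8.4 = 2.3214.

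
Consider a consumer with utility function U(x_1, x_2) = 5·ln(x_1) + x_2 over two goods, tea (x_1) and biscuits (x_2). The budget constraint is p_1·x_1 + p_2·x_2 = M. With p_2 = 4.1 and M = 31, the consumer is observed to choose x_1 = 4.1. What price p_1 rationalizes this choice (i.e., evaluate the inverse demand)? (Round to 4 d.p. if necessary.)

Set MRS = p_1/p_2: (5/x_1)/1 = p_1/p_2.
So x_1*(p_1,p_2) = 5·p_2/p_1, independent of income; and x_2* = (M − 5·p_2)/p_2.
Set x_1* = 4.1 in the demand function and solve for p_1: p_1 = 5.

p_1 = 5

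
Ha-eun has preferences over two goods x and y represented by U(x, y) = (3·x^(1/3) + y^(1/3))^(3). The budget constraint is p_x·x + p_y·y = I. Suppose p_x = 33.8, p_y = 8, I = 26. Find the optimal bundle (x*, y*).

x* = 0.5512, y* = 0.9212

Substitute y = (y/x)·x into the budget: x* = I/(p_x + p_y·(y/x)).
Numerically y/x = 1.671315, so x* = 26/(33.8 + 8·1.671315) = 0.5512 and y* = 1.671315·0.5512 = 0.9212.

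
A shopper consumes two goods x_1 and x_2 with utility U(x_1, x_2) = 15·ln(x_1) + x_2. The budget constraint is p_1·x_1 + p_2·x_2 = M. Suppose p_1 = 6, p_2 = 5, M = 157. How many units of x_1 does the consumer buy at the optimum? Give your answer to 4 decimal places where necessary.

MU_x_1 = 15/x_1, MU_x_2 = 1. Tangency: 15/x_1 = p_1/p_2.
So x_1*(p_1,p_2) = 15·p_2/p_1, independent of income; and x_2* = (M − 15·p_2)/p_2.
At the given prices: x_1* = 15·5/6 = 12.5.

x_1* = 12.5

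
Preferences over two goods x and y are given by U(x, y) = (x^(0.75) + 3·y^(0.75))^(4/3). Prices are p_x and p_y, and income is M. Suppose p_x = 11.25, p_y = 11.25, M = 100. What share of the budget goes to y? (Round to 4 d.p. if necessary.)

MU_x ∝ x^(-0.25), MU_y ∝ 3·y^(-0.25), so MRS = (1/3)·(y/x)^(0.25) = p_x/p_y.
Hence y/x = (3·p_x/p_y)^(1/(0.25)), i.e. raised to the 4 power.
With the ratio pinned down, the budget gives x* = M/(p_x + p_y·(y/x)) and y* = (y/x)·x*.
Numerically y/x = 81, so x* = 100/(11.25 + 11.25·81) = 0.1084 and y* = 81·0.1084 = 8.7805.
Expenditure on y: 11.25·8.7805 = 98.7805; share = 0.9878.

share on y = 0.9878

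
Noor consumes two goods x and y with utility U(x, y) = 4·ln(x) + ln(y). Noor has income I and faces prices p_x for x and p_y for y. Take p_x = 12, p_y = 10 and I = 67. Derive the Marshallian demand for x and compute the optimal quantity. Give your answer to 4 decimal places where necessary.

x* = 4.4667

Demand: x*(p_x,p_y,I) = 0.8·I/p_x and y* = 0.2·I/p_y.
At p_x=12, p_y=10, I=67: x* = 0.8·67/12 = 4.4667.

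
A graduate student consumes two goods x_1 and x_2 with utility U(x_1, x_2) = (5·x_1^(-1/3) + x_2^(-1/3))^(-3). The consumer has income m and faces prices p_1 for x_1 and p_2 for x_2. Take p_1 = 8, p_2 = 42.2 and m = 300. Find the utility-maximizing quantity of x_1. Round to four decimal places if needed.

x_1* = 25.8044

MU_x_1 ∝ 5·x_1^(-4/3), MU_x_2 ∝ x_2^(-4/3), so MRS = 5·(x_2/x_1)^(4/3) = p_1/p_2.
Hence x_2/x_1 = ((1/5)·p_1/p_2)^(1/(4/3)), i.e. raised to the 0.75 power.
With the ratio pinned down, the budget gives x_1* = m/(p_1 + p_2·(x_2/x_1)) and x_2* = (x_2/x_1)·x_1*.
Numerically x_2/x_1 = 0.085922, so x_1* = 300/(8 + 42.2·0.085922) = 25.8044.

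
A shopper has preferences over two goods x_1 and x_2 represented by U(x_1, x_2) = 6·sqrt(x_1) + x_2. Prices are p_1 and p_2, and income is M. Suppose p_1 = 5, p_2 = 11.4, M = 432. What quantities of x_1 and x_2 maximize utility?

x_1* = 46.7856, x_2* = 17.3747

Utility is quasi-linear in x_2; the FOC for x_1 is 3/√x_1 = p_1/p_2.
Thus x_1* = (3·p_2/p_1)² — independent of M — with the rest of income spent on x_2.
Plugging in: x_1* = (3·11.4/5)² = 46.7856, x_2* = 17.3747.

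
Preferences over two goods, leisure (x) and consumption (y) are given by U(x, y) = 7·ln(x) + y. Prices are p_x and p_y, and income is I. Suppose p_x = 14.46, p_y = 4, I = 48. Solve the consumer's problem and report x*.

x* = 1.9364

Set MRS = p_x/p_y: (7/x)/1 = p_x/p_y.
So x*(p_x,p_y) = 7·p_y/p_x, independent of income; and y* = (I − 7·p_y)/p_y.
At the given prices: x* = 7·4/14.46 = 1.9364.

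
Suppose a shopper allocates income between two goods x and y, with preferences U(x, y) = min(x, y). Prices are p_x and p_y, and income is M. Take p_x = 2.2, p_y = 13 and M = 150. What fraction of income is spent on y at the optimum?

share on y = 0.8553

Here 2.2 + 13 = 15.2, giving x* = 9.8684 and y* = 9.8684.
Expenditure on y: 13·9.8684 = 128.2895; share = 0.8553.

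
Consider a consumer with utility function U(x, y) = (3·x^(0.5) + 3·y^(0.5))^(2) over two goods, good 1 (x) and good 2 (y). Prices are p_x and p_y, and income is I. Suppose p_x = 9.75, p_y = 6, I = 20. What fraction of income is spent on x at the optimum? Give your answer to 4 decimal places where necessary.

share on x = 0.381

MU_x ∝ 3·x^(-0.5), MU_y ∝ 3·y^(-0.5), so MRS = (y/x)^(0.5) = p_x/p_y.
Hence y/x = (p_x/p_y)^(1/(0.5)), i.e. raised to the 2 power.
Substitute y = (y/x)·x into the budget: x* = I/(p_x + p_y·(y/x)).
Numerically y/x = 2.640625, so x* = 20/(9.75 + 6·2.640625) = 0.7814 and y* = 2.640625·0.7814 = 2.0635.
Expenditure on x: 9.75·0.7814 = 7.619; share = 0.381.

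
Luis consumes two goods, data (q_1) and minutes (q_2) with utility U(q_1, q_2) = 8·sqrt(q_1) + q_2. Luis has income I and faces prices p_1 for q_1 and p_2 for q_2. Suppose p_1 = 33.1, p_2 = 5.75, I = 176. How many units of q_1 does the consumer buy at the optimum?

q_1* = 0.4828

MU_q_1 = 4/√q_1, MU_q_2 = 1. Tangency: 4/√q_1 = p_1/p_2.
Thus q_1* = (4·p_2/p_1)² — independent of I — with the rest of income spent on q_2.
Plugging in: q_1* = (4·5.75/33.1)² = 0.4828.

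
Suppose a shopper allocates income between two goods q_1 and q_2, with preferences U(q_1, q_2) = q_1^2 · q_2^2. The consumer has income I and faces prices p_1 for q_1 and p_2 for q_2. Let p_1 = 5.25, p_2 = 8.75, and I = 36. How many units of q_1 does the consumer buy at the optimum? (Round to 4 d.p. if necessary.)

q_1* = 3.4286

MU_q_1/MU_q_2 = (2·q_2)/(2·q_1); tangency sets this equal to p_1/p_2.
So 2·p_2·q_2 = 2·p_1·q_1; combined with the budget, a share 0.5 of income goes to q_1.
Demand: q_1*(p_1,p_2,I) = 0.5·I/p_1 and q_2* = 0.5·I/p_2.
At p_1=5.25, p_2=8.75, I=36: q_1* = 0.5·36/5.25 = 3.4286.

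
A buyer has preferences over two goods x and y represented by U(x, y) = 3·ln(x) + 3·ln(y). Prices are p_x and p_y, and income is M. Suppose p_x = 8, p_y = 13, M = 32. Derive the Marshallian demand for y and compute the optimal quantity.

The MRS is y/x. Set MRS = p_x/p_y.
Rearranging, p_y·y = p_x·x. Substituting into the budget gives p_x·x·(1 + 1) = M.
Demand: x*(p_x,p_y,M) = 0.5·M/p_x and y* = 0.5·M/p_y.
At p_x=8, p_y=13, M=32: y* = 0.5·32/13 = 1.2308.

y* = 1.2308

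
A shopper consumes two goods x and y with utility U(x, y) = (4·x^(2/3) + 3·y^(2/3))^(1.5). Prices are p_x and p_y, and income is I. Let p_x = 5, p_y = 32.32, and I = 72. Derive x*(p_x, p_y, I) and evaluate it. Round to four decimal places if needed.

From the CES first-order condition, (4/3)·(y/x)^(1/3) = p_x/p_y.
Hence y/x = ((3/4)·p_x/p_y)^(1/(1/3)), i.e. raised to the 3 power.
Substitute y = (y/x)·x into the budget: x* = I/(p_x + p_y·(y/x)).
Numerically y/x = 0.001562, so x* = 72/(5 + 32.32·0.001562) = 14.2561.

x* = 14.2561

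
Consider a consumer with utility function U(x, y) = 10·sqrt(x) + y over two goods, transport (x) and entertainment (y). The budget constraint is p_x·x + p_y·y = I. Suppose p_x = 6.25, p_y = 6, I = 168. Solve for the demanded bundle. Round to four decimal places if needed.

Set MRS = p_x/p_y: 5·x^(−1/2) = p_x/p_y.
Thus x* = (5·p_y/p_x)² — independent of I — with the rest of income spent on y.
Plugging in: x* = (5·6/6.25)² = 23.04, y* = 4.

x* = 23.04, y* = 4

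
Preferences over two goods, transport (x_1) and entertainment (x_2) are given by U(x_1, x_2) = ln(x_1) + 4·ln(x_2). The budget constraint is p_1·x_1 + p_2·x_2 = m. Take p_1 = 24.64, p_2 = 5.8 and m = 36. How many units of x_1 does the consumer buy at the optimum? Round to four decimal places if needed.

Demand: x_1*(p_1,p_2,m) = 0.2·m/p_1 and x_2* = 0.8·m/p_2.
At p_1=24.64, p_2=5.8, m=36: x_1* = 0.2·36/24.64 = 0.2922.

x_1* = 0.2922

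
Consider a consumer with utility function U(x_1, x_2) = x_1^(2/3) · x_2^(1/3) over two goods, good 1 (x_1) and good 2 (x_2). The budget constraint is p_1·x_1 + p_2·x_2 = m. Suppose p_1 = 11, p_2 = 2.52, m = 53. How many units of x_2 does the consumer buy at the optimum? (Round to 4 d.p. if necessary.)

The MRS is 2·x_2/x_1. Set MRS = p_1/p_2.
So 2/3·p_2·x_2 = 1/3·p_1·x_1; combined with the budget, a share 2/3 of income goes to x_1.
Demand: x_1*(p_1,p_2,m) = 2/3·m/p_1 and x_2* = 1/3·m/p_2.
At p_1=11, p_2=2.52, m=53: x_2* = 1/3·53/2.52 = 7.0106.

x_2* = 7.0106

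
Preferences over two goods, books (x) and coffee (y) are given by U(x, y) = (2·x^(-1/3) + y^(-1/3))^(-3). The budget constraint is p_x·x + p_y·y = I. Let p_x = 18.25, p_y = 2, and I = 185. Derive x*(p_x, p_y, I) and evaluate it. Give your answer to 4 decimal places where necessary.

x* = 7.553

From the CES first-order condition, 2·(y/x)^(4/3) = p_x/p_y.
Solve for the ratio: y/x = [(1/2)·p_x/p_y]^(0.75).
Substitute y = (y/x)·x into the budget: x* = I/(p_x + p_y·(y/x)).
Numerically y/x = 3.121779, so x* = 185/(18.25 + 2·3.121779) = 7.553.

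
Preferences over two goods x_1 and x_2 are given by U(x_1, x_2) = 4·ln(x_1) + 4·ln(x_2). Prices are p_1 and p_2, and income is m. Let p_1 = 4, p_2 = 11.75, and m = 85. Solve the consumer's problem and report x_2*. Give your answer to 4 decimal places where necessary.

The MRS is x_2/x_1. Set MRS = p_1/p_2.
Rearranging, p_2·x_2 = p_1·x_1. Substituting into the budget gives p_1·x_1·(1 + 1) = m.
Demand: x_1*(p_1,p_2,m) = 0.5·m/p_1 and x_2* = 0.5·m/p_2.
At p_1=4, p_2=11.75, m=85: x_2* = 0.5·85/11.75 = 3.617.

x_2* = 3.617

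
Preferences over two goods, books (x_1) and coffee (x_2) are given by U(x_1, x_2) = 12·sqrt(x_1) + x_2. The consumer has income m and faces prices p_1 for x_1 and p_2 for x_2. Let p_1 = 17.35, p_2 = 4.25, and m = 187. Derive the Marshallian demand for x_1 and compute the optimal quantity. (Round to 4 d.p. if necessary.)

Plugging in: x_1* = (6·4.25/17.35)² = 2.1601.

x_1* = 2.1601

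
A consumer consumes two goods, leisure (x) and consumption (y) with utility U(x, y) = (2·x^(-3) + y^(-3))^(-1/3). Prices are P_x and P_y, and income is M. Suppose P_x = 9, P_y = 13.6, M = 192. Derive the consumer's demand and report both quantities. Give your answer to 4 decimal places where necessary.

x* = 9.9406, y* = 7.5393

Numerically y/x = 0.758435, so x* = 192/(9 + 13.6·0.758435) = 9.9406 and y* = 0.758435·9.9406 = 7.5393.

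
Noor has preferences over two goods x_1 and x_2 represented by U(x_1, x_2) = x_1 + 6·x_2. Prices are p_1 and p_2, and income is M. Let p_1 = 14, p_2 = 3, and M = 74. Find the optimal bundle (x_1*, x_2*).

x_1* = 0, x_2* = 24.6667

Perfect substitutes: compare marginal utility per dollar. 1/p_1 vs 6/p_2 → 0.0714 vs 2.
x_2 gives more utility per dollar, so spend all income on x_2: x_2* = M/p_2, x_1* = 0.
Numerically: x_1* = 0, x_2* = 24.6667.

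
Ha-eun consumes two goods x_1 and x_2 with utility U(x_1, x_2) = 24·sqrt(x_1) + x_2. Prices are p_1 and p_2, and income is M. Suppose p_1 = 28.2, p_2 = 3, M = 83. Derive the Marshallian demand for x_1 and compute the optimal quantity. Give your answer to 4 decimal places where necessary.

x_1* = 1.6297

Set MRS = p_1/p_2: 12·x_1^(−1/2) = p_1/p_2.
Solve: √x_1 = 12·p_2/p_1, so x_1*(p_1,p_2) = (12·p_2/p_1)², and x_2* = (M − p_1·x_1*)/p_2.
Plugging in: x_1* = (12·3/28.2)² = 1.6297.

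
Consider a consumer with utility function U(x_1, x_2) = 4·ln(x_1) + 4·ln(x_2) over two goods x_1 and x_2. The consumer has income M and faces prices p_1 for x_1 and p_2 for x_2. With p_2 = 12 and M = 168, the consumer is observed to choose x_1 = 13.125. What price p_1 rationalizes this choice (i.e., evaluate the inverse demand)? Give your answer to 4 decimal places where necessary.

p_1 = 6.4

The MRS is x_2/x_1. Set MRS = p_1/p_2.
Rearranging, p_2·x_2 = p_1·x_1. Substituting into the budget gives p_1·x_1·(1 + 1) = M.
Demand: x_1*(p_1,p_2,M) = 0.5·M/p_1 and x_2* = 0.5·M/p_2.
Set x_1* = 13.125 in the demand function and solve for p_1: p_1 = 6.4.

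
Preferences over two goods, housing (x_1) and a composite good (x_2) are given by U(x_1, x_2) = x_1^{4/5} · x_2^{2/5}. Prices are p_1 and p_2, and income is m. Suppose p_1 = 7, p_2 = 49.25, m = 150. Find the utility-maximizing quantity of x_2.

x_2* = 1.0152

The MRS is 2·x_2/x_1. Set MRS = p_1/p_2.
Rearranging, p_2·x_2 = (1/2)·p_1·x_1. Substituting into the budget gives p_1·x_1·(1 + (1/2)) = m.
Demand: x_1*(p_1,p_2,m) = 2/3·m/p_1 and x_2* = 1/3·m/p_2.
At p_1=7, p_2=49.25, m=150: x_2* = 1/3·150/49.25 = 1.0152.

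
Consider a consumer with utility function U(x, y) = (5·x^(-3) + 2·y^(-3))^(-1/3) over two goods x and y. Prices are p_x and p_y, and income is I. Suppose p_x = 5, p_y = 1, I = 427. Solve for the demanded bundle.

With the ratio pinned down, the budget gives x* = I/(p_x + p_y·(y/x)) and y* = (y/x)·x*.
Numerically y/x = 1.189207, so x* = 427/(5 + 1·1.189207) = 68.9911 and y* = 1.189207·68.9911 = 82.0447.

x* = 68.9911, y* = 82.0447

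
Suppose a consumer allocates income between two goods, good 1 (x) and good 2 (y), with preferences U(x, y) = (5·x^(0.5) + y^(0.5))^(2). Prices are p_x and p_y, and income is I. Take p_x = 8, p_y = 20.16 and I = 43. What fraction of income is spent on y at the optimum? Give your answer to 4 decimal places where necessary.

MRS = MU_x/MU_y = 5·(y/x)^(0.5). Set equal to p_x/p_y.
Solve for the ratio: y/x = [(1/5)·p_x/p_y]^(2).
Substitute y = (y/x)·x into the budget: x* = I/(p_x + p_y·(y/x)).
Numerically y/x = 0.006299, so x* = 43/(8 + 20.16·0.006299) = 5.291 and y* = 0.006299·5.291 = 0.0333.
Expenditure on y: 20.16·0.0333 = 0.6719; share = 0.0156.

share on y = 0.0156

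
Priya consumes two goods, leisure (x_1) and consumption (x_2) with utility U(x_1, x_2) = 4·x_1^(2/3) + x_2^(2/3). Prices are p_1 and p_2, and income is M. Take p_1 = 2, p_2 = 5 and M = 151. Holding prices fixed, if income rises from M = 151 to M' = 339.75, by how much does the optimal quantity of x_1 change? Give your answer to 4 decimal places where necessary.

Numerically x_2/x_1 = 0.001, so x_1* = 151/(2 + 5·0.001) = 75.3117.
At M' = 339.75: x_1* = 169.4514. Change: 169.4514 − 75.3117 = 94.1397.

Δx_1* = 94.1397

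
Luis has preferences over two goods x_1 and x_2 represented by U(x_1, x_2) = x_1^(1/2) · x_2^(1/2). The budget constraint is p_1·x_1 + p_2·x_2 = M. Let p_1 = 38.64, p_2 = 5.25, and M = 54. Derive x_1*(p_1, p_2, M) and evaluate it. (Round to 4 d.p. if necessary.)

x_1* = 0.6988

MU_x_1/MU_x_2 = (0.5·x_2)/(0.5·x_1); tangency sets this equal to p_1/p_2.
Rearranging, p_2·x_2 = p_1·x_1. Substituting into the budget gives p_1·x_1·(1 + 1) = M.
Demand: x_1*(p_1,p_2,M) = 0.5·M/p_1 and x_2* = 0.5·M/p_2.
At p_1=38.64, p_2=5.25, M=54: x_1* = 0.5·54/38.64 = 0.6988.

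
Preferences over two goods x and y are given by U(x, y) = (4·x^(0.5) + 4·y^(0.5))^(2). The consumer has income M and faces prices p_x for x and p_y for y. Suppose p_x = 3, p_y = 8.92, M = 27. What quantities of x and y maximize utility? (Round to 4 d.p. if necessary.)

x* = 6.7349, y* = 0.7618

From the CES first-order condition, (y/x)^(0.5) = p_x/p_y.
Hence y/x = (p_x/p_y)^(1/(0.5)), i.e. raised to the 2 power.
Substitute y = (y/x)·x into the budget: x* = M/(p_x + p_y·(y/x)).
Numerically y/x = 0.113113, so x* = 27/(3 + 8.92·0.113113) = 6.7349 and y* = 0.113113·6.7349 = 0.7618.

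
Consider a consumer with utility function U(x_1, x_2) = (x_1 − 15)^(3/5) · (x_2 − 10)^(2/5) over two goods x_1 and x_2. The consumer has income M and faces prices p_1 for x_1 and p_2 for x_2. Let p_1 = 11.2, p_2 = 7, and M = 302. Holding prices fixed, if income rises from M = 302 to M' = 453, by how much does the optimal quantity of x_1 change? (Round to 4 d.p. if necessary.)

MRS = (3/2)·(x_2−10)/(x_1−15). Tangency with p_1/p_2 gives x_2−10 = (2/3)·(p_1/p_2)·(x_1−15).
Substituting into the budget: x_1* = 15 + 0.6·(M − 15·p_1 − 10·p_2)/p_1, and x_2* = 10 + 0.4·(…)/p_2.
Discretionary income = 302 − 15·11.2 − 10·7 = 64; x_1* = 15 + 0.6·64/11.2 = 18.4286.
At M' = 453: x_1* = 26.5179. Change: 26.5179 − 18.4286 = 8.0893.

Δx_1* = 8.0893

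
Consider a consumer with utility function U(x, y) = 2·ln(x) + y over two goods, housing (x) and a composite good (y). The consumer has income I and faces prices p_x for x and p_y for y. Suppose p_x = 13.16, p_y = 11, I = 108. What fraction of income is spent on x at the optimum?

share on x = 0.2037

MU_x = 2/x, MU_y = 1. Tangency: 2/x = p_x/p_y.
So x*(p_x,p_y) = 2·p_y/p_x, independent of income; and y* = (I − 2·p_y)/p_y.
At the given prices: x* = 2·11/13.16 = 1.6717, and y* = 7.8182.
Expenditure on x: 13.16·1.6717 = 22; share = 0.2037.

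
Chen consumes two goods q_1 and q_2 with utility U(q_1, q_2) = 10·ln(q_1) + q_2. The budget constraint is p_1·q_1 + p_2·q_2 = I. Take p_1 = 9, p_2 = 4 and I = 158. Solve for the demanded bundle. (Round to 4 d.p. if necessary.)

q_1* = 4.4444, q_2* = 29.5

Set MRS = p_1/p_2: (10/q_1)/1 = p_1/p_2.
So q_1*(p_1,p_2) = 10·p_2/p_1, independent of income; and q_2* = (I − 10·p_2)/p_2.
At the given prices: q_1* = 10·4/9 = 4.4444, and q_2* = 29.5.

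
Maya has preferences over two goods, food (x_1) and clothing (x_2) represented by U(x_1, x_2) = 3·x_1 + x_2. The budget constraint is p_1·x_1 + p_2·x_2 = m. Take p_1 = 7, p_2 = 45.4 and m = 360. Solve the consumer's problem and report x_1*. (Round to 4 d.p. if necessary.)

x_1* = 51.4286

Perfect substitutes: compare marginal utility per dollar. 3/p_1 vs 1/p_2 → 0.4286 vs 0.022.
x_1 gives more utility per dollar, so spend all income on x_1: x_1* = m/p_1, x_2* = 0.
Numerically: x_1* = 51.4286, x_2* = 0.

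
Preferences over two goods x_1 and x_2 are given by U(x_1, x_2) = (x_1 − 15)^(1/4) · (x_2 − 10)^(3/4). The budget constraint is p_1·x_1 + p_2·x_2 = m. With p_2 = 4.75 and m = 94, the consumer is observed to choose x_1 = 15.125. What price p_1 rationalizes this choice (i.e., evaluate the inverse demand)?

p_1 = 3

MRS = (1/3)·(x_2−10)/(x_1−15). Tangency with p_1/p_2 gives x_2−10 = 3·(p_1/p_2)·(x_1−15).
Substituting into the budget: x_1* = 15 + 0.25·(m − 15·p_1 − 10·p_2)/p_1, and x_2* = 10 + 0.75·(…)/p_2.
Set x_1* = 15.125 in the demand function and solve for p_1: p_1 = 3.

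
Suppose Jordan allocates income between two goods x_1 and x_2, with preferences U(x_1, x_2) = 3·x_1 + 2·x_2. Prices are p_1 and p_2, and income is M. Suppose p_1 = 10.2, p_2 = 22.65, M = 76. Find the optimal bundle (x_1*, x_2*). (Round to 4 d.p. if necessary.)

x_1* = 7.451, x_2* = 0

Linear utility — the consumer picks whichever good has higher MU/price: 3/10.2 = 0.2941 vs 2/22.65 = 0.0883.
x_1 gives more utility per dollar, so spend all income on x_1: x_1* = M/p_1, x_2* = 0.
Numerically: x_1* = 7.451, x_2* = 0.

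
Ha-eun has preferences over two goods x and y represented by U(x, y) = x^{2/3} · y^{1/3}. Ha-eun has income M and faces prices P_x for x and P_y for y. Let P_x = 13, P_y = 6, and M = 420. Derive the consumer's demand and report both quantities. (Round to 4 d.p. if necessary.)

x* = 21.5385, y* = 23.3333

Tangency: MRS = 2·y/x = P_x/P_y.
Rearranging, P_y·y = (1/2)·P_x·x. Substituting into the budget gives P_x·x·(1 + (1/2)) = M.
Demand: x*(P_x,P_y,M) = 2/3·M/P_x and y* = 1/3·M/P_y.
At P_x=13, P_y=6, M=420: x* = 2/3·420/13 = 21.5385, y* = 23.3333.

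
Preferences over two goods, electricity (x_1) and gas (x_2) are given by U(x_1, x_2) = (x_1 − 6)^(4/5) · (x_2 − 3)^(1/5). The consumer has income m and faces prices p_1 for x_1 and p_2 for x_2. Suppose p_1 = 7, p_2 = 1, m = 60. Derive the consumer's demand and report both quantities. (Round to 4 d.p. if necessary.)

x_1* = 7.7143, x_2* = 6

Let x_1' = x_1−6, x_2' = x_2−3. MRS = 4·x_2'/x_1' = p_1/p_2.
After buying the subsistence bundle (6, 3), a share 0.8 of the remaining income goes to x_1: x_1* = 6 + 0.8·(m − 6p_1 − 3p_2)/p_1.
Discretionary income = 60 − 6·7 − 3·1 = 15; x_1* = 6 + 0.8·15/7 = 7.7143; x_2* = 3 + 0.2·15/1 = 6.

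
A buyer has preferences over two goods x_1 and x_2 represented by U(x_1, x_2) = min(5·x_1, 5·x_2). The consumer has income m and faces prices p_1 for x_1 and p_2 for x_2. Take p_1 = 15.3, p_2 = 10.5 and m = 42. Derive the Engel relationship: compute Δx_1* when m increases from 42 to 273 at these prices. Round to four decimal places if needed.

With perfect complements, no substitution: consume in ratio x_1:x_2 = 5:5.
Budget: p_1·x_1 + p_2·x_1 = m, so (5·p_1 + 5·p_2)·x_1 = 5·m.
Demand: x_1*(p_1,p_2,m) = 5·m/(5·p_1 + 5·p_2), x_2* = 5·m/(5·p_1 + 5·p_2).
Here 5·15.3 + 5·10.5 = 129, giving x_1* = 1.6279.
At m' = 273: x_1* = 10.5814. Change: 10.5814 − 1.6279 = 8.9535.

Δx_1* = 8.9535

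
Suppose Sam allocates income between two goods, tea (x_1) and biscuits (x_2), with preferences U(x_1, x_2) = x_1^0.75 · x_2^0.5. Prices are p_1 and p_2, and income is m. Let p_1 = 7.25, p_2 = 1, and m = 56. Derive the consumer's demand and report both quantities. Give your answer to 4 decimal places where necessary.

x_1* = 4.6345, x_2* = 22.4

Tangency: MRS = (3/2)·x_2/x_1 = p_1/p_2.
So 0.75·p_2·x_2 = 0.5·p_1·x_1; combined with the budget, a share 0.6 of income goes to x_1.
Demand: x_1*(p_1,p_2,m) = 0.6·m/p_1 and x_2* = 0.4·m/p_2.
At p_1=7.25, p_2=1, m=56: x_1* = 0.6·56/7.25 = 4.6345, x_2* = 22.4.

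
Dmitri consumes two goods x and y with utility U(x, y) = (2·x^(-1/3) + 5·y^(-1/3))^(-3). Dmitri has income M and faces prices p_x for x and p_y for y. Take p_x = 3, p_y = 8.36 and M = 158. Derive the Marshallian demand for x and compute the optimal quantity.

MU_x ∝ 2·x^(-4/3), MU_y ∝ 5·y^(-4/3), so MRS = (2/5)·(y/x)^(4/3) = p_x/p_y.
Solve for the ratio: y/x = [(5/2)·p_x/p_y]^(0.75).
With the ratio pinned down, the budget gives x* = M/(p_x + p_y·(y/x)) and y* = (y/x)·x*.
Numerically y/x = 0.92181, so x* = 158/(3 + 8.36·0.92181) = 14.7576.

x* = 14.7576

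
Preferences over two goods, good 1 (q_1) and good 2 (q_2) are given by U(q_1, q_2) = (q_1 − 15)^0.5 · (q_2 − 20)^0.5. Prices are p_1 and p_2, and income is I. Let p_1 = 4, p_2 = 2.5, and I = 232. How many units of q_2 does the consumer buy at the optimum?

q_2* = 44.4

Substituting into the budget: q_1* = 15 + 0.5·(I − 15·p_1 − 20·p_2)/p_1, and q_2* = 20 + 0.5·(…)/p_2.
Discretionary income = 232 − 15·4 − 20·2.5 = 122; q_2* = 20 + 0.5·122/2.5 = 44.4.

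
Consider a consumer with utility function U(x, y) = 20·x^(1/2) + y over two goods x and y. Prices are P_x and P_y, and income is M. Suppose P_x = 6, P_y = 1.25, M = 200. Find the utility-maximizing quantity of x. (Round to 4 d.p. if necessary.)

Utility is quasi-linear in y; the FOC for x is 10/√x = P_x/P_y.
Solve: √x = 10·P_y/P_x, so x*(P_x,P_y) = (10·P_y/P_x)², and y* = (M − P_x·x*)/P_y.
Plugging in: x* = (10·1.25/6)² = 4.3403.

x* = 4.3403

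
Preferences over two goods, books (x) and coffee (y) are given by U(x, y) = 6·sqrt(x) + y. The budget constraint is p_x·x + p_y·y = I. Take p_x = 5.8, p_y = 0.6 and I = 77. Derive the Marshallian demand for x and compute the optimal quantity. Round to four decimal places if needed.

x* = 0.0963

Utility is quasi-linear in y; the FOC for x is 3/√x = p_x/p_y.
Solve: √x = 3·p_y/p_x, so x*(p_x,p_y) = (3·p_y/p_x)², and y* = (I − p_x·x*)/p_y.
Plugging in: x* = (3·0.6/5.8)² = 0.0963.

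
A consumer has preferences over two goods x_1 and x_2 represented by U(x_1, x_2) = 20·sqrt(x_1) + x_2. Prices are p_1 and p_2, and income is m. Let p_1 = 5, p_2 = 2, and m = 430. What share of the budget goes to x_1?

share on x_1 = 0.186

Thus x_1* = (10·p_2/p_1)² — independent of m — with the rest of income spent on x_2.
Plugging in: x_1* = (10·2/5)² = 16, x_2* = 175.
Expenditure on x_1: 5·16 = 80; share = 0.186.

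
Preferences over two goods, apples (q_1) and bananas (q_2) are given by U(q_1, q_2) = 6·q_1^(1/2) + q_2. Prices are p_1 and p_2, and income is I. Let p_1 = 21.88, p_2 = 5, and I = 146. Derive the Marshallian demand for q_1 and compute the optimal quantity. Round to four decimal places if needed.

Plugging in: q_1* = (3·5/21.88)² = 0.47.

q_1* = 0.47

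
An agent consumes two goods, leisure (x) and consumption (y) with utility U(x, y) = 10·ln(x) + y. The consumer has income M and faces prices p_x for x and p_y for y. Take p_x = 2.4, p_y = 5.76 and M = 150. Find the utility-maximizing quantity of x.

x* = 24

MU_x = 10/x, MU_y = 1. Tangency: 10/x = p_x/p_y.
So x*(p_x,p_y) = 10·p_y/p_x, independent of income; and y* = (M − 10·p_y)/p_y.
At the given prices: x* = 10·5.76/2.4 = 24.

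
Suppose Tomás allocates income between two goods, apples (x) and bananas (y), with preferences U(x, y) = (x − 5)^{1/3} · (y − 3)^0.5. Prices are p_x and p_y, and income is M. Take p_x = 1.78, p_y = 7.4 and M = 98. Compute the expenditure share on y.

share on y = 0.6361

MRS = (2/3)·(y−3)/(x−5). Tangency with p_x/p_y gives y−3 = (3/2)·(p_x/p_y)·(x−5).
After buying the subsistence bundle (5, 3), a share 0.4 of the remaining income goes to x: x* = 5 + 0.4·(M − 5p_x − 3p_y)/p_x.
Discretionary income = 98 − 5·1.78 − 3·7.4 = 66.9; x* = 5 + 0.4·66.9/1.78 = 20.0337; y* = 3 + 0.6·66.9/7.4 = 8.4243.
Expenditure on y: 7.4·8.4243 = 62.34; share = 0.6361.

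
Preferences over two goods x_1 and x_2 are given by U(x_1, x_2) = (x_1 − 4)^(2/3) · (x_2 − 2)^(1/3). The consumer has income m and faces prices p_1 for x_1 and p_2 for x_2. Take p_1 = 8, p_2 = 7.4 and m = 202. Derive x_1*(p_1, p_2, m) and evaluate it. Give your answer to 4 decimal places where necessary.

This is Cobb-Douglas in (x_1−4, x_2−2): tangency gives 2/3·p_2·(x_2−2) = 1/3·p_1·(x_1−4).
Substituting into the budget: x_1* = 4 + 2/3·(m − 4·p_1 − 2·p_2)/p_1, and x_2* = 2 + 1/3·(…)/p_2.
Discretionary income = 202 − 4·8 − 2·7.4 = 155.2; x_1* = 4 + 2/3·155.2/8 = 16.9333.

x_1* = 16.9333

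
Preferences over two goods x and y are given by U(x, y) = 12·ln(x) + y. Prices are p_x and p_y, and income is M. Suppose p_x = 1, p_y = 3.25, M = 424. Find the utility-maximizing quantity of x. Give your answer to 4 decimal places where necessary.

Set MRS = p_x/p_y: (12/x)/1 = p_x/p_y.
So x*(p_x,p_y) = 12·p_y/p_x, independent of income; and y* = (M − 12·p_y)/p_y.
At the given prices: x* = 12·3.25/1 = 39.

x* = 39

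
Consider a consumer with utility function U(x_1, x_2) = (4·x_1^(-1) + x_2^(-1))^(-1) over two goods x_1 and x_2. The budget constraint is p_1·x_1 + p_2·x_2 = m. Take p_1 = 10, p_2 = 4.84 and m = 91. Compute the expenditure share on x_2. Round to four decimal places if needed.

share on x_2 = 0.2581

Numerically x_2/x_1 = 0.718699, so x_1* = 91/(10 + 4.84·0.718699) = 6.7515 and x_2* = 0.718699·6.7515 = 4.8523.
Expenditure on x_2: 4.84·4.8523 = 23.4851; share = 0.2581.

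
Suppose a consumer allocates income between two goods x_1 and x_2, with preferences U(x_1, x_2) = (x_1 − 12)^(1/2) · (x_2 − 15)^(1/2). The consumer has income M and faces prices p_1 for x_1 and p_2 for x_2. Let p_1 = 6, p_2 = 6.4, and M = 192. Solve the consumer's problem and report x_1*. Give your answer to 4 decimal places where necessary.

Substituting into the budget: x_1* = 12 + 0.5·(M − 12·p_1 − 15·p_2)/p_1, and x_2* = 15 + 0.5·(…)/p_2.
Discretionary income = 192 − 12·6 − 15·6.4 = 24; x_1* = 12 + 0.5·24/6 = 14.

x_1* = 14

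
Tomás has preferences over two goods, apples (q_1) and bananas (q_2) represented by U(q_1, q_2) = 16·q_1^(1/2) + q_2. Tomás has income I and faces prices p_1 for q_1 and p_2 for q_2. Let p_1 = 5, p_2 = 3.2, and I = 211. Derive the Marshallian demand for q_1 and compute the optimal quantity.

Set MRS = p_1/p_2: 8·q_1^(−1/2) = p_1/p_2.
Solve: √q_1 = 8·p_2/p_1, so q_1*(p_1,p_2) = (8·p_2/p_1)², and q_2* = (I − p_1·q_1*)/p_2.
Plugging in: q_1* = (8·3.2/5)² = 26.2144.

q_1* = 26.2144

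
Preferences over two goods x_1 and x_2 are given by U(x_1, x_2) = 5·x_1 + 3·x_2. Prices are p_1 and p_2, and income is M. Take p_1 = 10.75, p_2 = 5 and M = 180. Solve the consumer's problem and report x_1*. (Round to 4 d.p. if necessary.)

x_1* = 0

x_2 gives more utility per dollar, so spend all income on x_2: x_2* = M/p_2, x_1* = 0.
Numerically: x_1* = 0, x_2* = 36.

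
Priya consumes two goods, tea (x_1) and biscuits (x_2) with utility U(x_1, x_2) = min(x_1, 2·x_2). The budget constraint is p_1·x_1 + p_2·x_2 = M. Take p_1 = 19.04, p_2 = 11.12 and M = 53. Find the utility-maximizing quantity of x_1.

x_1* = 2.1545

Leontief preferences: the optimum is at the kink where x_1/2 = x_2/1, i.e. x_2 = (1/2)·x_1.
Budget: p_1·x_1 + p_2·(1/2)·x_1 = M, so (2·p_1 + p_2)·x_1 = 2·M.
Demand: x_1*(p_1,p_2,M) = 2·M/(2·p_1 + p_2), x_2* = M/(2·p_1 + p_2).
Here 2·19.04 + 11.12 = 49.2, giving x_1* = 2.1545.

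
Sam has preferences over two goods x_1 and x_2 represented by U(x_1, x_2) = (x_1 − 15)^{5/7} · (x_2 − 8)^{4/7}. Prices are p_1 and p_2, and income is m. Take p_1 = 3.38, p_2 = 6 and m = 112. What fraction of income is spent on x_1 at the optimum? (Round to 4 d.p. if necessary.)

This is Cobb-Douglas in (x_1−15, x_2−8): tangency gives 5/7·p_2·(x_2−8) = 4/7·p_1·(x_1−15).
Substituting into the budget: x_1* = 15 + 5/9·(m − 15·p_1 − 8·p_2)/p_1, and x_2* = 8 + 4/9·(…)/p_2.
Discretionary income = 112 − 15·3.38 − 8·6 = 13.3; x_1* = 15 + 5/9·13.3/3.38 = 17.1861; x_2* = 8 + 4/9·13.3/6 = 8.9852.
Expenditure on x_1: 3.38·17.1861 = 58.0889; share = 0.5187.

share on x_1 = 0.5187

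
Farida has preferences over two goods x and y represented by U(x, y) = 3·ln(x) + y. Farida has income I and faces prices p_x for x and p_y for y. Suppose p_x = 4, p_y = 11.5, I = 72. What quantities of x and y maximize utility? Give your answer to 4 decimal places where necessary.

x* = 8.625, y* = 3.2609

Set MRS = p_x/p_y: (3/x)/1 = p_x/p_y.
So x*(p_x,p_y) = 3·p_y/p_x, independent of income; and y* = (I − 3·p_y)/p_y.
At the given prices: x* = 3·11.5/4 = 8.625, and y* = 3.2609.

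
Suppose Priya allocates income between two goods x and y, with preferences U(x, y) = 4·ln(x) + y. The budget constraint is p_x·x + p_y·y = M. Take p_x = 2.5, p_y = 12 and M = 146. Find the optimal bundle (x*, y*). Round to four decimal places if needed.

x* = 19.2, y* = 8.1667

Set MRS = p_x/p_y: (4/x)/1 = p_x/p_y.
So x*(p_x,p_y) = 4·p_y/p_x, independent of income; and y* = (M − 4·p_y)/p_y.
At the given prices: x* = 4·12/2.5 = 19.2, and y* = 8.1667.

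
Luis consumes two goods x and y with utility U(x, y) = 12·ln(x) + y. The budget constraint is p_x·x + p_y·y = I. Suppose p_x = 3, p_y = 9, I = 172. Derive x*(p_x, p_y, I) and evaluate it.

MU_x = 12/x, MU_y = 1. Tangency: 12/x = p_x/p_y.
So x*(p_x,p_y) = 12·p_y/p_x, independent of income; and y* = (I − 12·p_y)/p_y.
At the given prices: x* = 12·9/3 = 36.

x* = 36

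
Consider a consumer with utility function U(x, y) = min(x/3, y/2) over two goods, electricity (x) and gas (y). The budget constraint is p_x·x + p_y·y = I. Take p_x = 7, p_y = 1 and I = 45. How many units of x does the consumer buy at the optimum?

With perfect complements, no substitution: consume in ratio x:y = 3:2.
Budget: p_x·x + p_y·(2/3)·x = I, so (3·p_x + 2·p_y)·x = 3·I.
Demand: x*(p_x,p_y,I) = 3·I/(3·p_x + 2·p_y), y* = 2·I/(3·p_x + 2·p_y).
Here 3·7 + 2·1 = 23, giving x* = 5.8696.

x* = 5.8696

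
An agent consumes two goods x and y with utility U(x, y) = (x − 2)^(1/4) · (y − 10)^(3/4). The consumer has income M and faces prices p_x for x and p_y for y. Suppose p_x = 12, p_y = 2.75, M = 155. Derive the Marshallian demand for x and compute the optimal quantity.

x* = 4.1562

This is Cobb-Douglas in (x−2, y−10): tangency gives 0.25·p_y·(y−10) = 0.75·p_x·(x−2).
After buying the subsistence bundle (2, 10), a share 0.25 of the remaining income goes to x: x* = 2 + 0.25·(M − 2p_x − 10p_y)/p_x.
Discretionary income = 155 − 2·12 − 10·2.75 = 103.5; x* = 2 + 0.25·103.5/12 = 4.1562.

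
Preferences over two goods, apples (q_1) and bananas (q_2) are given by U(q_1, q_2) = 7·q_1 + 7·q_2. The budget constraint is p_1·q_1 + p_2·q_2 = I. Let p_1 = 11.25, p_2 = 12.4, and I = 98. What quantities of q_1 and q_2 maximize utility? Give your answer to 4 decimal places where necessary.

q_1* = 8.7111, q_2* = 0

Linear utility — the consumer picks whichever good has higher MU/price: 7/11.25 = 0.6222 vs 7/12.4 = 0.5645.
q_1 gives more utility per dollar, so spend all income on q_1: q_1* = I/p_1, q_2* = 0.
Numerically: q_1* = 8.7111, q_2* = 0.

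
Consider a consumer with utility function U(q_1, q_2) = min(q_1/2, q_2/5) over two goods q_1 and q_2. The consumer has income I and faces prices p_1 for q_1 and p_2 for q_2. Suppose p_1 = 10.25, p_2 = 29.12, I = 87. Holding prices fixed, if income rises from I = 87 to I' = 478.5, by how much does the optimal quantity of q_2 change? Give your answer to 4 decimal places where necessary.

Δq_2* = 11.7851

With perfect complements, no substitution: consume in ratio q_1:q_2 = 2:5.
Budget: p_1·q_1 + p_2·(5/2)·q_1 = I, so (2·p_1 + 5·p_2)·q_1 = 2·I.
Demand: q_1*(p_1,p_2,I) = 2·I/(2·p_1 + 5·p_2), q_2* = 5·I/(2·p_1 + 5·p_2).
Here 2·10.25 + 5·29.12 = 166.1, giving q_2* = 2.6189.
At I' = 478.5: q_2* = 14.404. Change: 14.404 − 2.6189 = 11.7851.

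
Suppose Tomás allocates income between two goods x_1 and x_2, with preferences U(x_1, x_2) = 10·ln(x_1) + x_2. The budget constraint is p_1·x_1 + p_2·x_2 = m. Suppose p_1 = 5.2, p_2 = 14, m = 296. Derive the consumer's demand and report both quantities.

x_1* = 26.9231, x_2* = 11.1429

Set MRS = p_1/p_2: (10/x_1)/1 = p_1/p_2.
So x_1*(p_1,p_2) = 10·p_2/p_1, independent of income; and x_2* = (m − 10·p_2)/p_2.
At the given prices: x_1* = 10·14/5.2 = 26.9231, and x_2* = 11.1429.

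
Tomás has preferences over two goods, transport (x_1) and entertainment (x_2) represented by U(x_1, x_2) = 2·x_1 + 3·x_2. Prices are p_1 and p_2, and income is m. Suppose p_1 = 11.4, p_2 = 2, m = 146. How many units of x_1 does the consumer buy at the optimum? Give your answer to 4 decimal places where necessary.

Linear utility — the consumer picks whichever good has higher MU/price: 2/11.4 = 0.1754 vs 3/2 = 1.5.
x_2 gives more utility per dollar, so spend all income on x_2: x_2* = m/p_2, x_1* = 0.
Numerically: x_1* = 0, x_2* = 73.

x_1* = 0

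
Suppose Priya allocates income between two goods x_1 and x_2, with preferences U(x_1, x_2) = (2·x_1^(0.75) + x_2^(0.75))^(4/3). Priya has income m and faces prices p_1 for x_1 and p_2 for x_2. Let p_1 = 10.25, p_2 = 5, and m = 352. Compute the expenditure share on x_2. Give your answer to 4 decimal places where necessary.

MRS = MU_x_1/MU_x_2 = 2·(x_2/x_1)^(0.25). Set equal to p_1/p_2.
Hence x_2/x_1 = ((1/2)·p_1/p_2)^(1/(0.25)), i.e. raised to the 4 power.
Substitute x_2 = (x_2/x_1)·x_1 into the budget: x_1* = m/(p_1 + p_2·(x_2/x_1)).
Numerically x_2/x_1 = 1.103813, so x_1* = 352/(10.25 + 5·1.103813) = 22.3222 and x_2* = 1.103813·22.3222 = 24.6395.
Expenditure on x_2: 5·24.6395 = 123.1976; share = 0.35.

share on x_2 = 0.35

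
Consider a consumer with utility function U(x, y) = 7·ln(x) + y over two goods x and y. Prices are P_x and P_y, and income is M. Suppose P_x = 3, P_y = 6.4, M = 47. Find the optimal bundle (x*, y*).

x* = 14.9333, y* = 0.3438

Set MRS = P_x/P_y: (7/x)/1 = P_x/P_y.
So x*(P_x,P_y) = 7·P_y/P_x, independent of income; and y* = (M − 7·P_y)/P_y.
At the given prices: x* = 7·6.4/3 = 14.9333, and y* = 0.3438.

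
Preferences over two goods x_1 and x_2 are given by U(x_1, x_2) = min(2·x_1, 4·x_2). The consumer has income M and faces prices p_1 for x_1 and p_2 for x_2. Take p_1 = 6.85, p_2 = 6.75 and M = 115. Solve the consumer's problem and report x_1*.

x_1* = 11.2469

With perfect complements, no substitution: consume in ratio x_1:x_2 = 4:2.
Budget: p_1·x_1 + p_2·(1/2)·x_1 = M, so (4·p_1 + 2·p_2)·x_1 = 4·M.
Demand: x_1*(p_1,p_2,M) = 4·M/(4·p_1 + 2·p_2), x_2* = 2·M/(4·p_1 + 2·p_2).
Here 4·6.85 + 2·6.75 = 40.9, giving x_1* = 11.2469.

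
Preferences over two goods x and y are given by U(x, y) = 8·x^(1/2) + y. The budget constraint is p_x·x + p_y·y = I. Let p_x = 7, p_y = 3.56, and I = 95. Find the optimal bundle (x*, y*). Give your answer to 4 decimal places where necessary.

x* = 4.1383, y* = 18.5483

Solve: √x = 4·p_y/p_x, so x*(p_x,p_y) = (4·p_y/p_x)², and y* = (I − p_x·x*)/p_y.
Plugging in: x* = (4·3.56/7)² = 4.1383, y* = 18.5483.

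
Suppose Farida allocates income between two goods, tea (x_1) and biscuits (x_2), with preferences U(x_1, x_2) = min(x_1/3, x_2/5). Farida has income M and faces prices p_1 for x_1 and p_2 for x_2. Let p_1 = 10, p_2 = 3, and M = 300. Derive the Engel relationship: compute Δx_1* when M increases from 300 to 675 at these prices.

With perfect complements, no substitution: consume in ratio x_1:x_2 = 3:5.
Budget: p_1·x_1 + p_2·(5/3)·x_1 = M, so (3·p_1 + 5·p_2)·x_1 = 3·M.
Demand: x_1*(p_1,p_2,M) = 3·M/(3·p_1 + 5·p_2), x_2* = 5·M/(3·p_1 + 5·p_2).
Here 3·10 + 5·3 = 45, giving x_1* = 20.
At M' = 675: x_1* = 45. Change: 45 − 20 = 25.

Δx_1* = 25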